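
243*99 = 24057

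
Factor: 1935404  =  2^2*23^1 * 109^1 * 193^1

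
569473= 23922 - - 545551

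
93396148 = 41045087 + 52351061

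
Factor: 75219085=5^1*23^1*593^1*1103^1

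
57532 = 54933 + 2599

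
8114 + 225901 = 234015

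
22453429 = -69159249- - 91612678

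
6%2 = 0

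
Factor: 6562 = 2^1*17^1*193^1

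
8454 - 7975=479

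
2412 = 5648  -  3236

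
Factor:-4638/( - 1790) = 2319/895= 3^1*5^( - 1 ) * 179^( - 1)*773^1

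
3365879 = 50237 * 67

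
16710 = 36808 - 20098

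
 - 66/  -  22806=11/3801 = 0.00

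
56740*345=19575300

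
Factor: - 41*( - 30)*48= 2^5*3^2*5^1*41^1 = 59040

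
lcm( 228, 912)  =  912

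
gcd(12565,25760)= 35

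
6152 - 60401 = - 54249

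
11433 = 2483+8950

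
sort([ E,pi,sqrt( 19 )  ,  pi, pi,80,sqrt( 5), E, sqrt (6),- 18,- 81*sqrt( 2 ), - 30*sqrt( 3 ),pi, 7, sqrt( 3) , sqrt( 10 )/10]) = [ - 81*sqrt(2 ),-30*sqrt( 3),-18,sqrt( 10) /10,sqrt( 3), sqrt( 5),  sqrt( 6), E, E, pi  ,  pi,pi,pi , sqrt(19 ),7,80]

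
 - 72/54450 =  - 4/3025 = -0.00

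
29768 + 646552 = 676320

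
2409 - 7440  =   - 5031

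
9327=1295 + 8032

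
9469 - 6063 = 3406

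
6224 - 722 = 5502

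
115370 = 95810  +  19560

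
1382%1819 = 1382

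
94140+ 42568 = 136708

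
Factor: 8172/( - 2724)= - 3=- 3^1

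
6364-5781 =583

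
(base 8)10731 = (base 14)1945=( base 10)4569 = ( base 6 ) 33053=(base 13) 2106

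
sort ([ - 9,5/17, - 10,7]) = [ - 10, - 9,5/17,  7 ]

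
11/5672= 11/5672 =0.00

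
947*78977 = 74791219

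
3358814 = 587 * 5722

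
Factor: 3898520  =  2^3*5^1*97463^1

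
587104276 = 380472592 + 206631684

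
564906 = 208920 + 355986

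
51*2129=108579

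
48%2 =0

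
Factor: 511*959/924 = 70007/132 = 2^( - 2)*3^( - 1)*7^1*11^(-1)*73^1 * 137^1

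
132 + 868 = 1000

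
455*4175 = 1899625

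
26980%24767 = 2213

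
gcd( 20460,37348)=4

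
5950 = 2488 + 3462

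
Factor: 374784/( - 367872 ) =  - 2^3*61^1*479^(- 1 ) = - 488/479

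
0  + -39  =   - 39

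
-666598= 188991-855589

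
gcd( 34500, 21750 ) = 750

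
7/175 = 1/25 = 0.04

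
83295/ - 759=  - 110 + 65/253=-  109.74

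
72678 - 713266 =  - 640588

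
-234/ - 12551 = 234/12551 = 0.02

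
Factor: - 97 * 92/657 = -2^2*3^( - 2) * 23^1 * 73^(  -  1 )*97^1  =  -8924/657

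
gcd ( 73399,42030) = 1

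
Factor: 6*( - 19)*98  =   - 2^2 * 3^1*7^2 * 19^1 = - 11172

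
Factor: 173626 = 2^1 * 86813^1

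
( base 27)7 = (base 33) 7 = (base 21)7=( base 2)111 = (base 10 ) 7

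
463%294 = 169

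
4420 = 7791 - 3371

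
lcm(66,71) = 4686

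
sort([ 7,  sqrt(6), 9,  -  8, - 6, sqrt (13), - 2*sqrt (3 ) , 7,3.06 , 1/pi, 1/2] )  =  [ - 8, - 6,  -  2*sqrt( 3),  1/pi, 1/2,sqrt( 6), 3.06,sqrt(13) , 7,7, 9]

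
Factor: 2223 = 3^2*  13^1*19^1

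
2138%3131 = 2138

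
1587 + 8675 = 10262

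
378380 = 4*94595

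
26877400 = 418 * 64300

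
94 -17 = 77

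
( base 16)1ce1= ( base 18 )14ed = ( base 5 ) 214033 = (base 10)7393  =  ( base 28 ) 9c1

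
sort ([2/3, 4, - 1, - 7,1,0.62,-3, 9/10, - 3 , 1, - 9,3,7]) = [ - 9,-7 ,-3, - 3,  -  1, 0.62,  2/3,9/10, 1, 1, 3,4,7]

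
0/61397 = 0= 0.00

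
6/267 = 2/89 = 0.02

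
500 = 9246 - 8746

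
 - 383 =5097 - 5480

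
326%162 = 2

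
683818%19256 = 9858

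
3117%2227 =890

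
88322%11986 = 4420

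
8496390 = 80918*105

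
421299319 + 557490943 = 978790262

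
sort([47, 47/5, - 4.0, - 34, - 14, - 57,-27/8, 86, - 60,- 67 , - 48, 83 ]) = [ - 67,-60, - 57, - 48, - 34, - 14, - 4.0, - 27/8 , 47/5, 47, 83,86]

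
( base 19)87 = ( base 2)10011111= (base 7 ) 315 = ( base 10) 159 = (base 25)69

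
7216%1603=804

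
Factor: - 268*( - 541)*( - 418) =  - 60604984 = - 2^3*11^1*19^1*67^1*541^1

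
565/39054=565/39054 = 0.01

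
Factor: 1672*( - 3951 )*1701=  - 11236928472 = - 2^3 *3^7*7^1  *  11^1*19^1*439^1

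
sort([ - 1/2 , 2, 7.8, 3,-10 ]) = [  -  10,-1/2, 2, 3, 7.8]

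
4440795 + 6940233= 11381028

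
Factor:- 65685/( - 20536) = 2^( - 3)*3^1*5^1*17^( - 1)*29^1 = 435/136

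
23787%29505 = 23787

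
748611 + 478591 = 1227202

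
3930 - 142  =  3788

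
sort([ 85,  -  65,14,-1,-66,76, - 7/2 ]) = [ -66, -65, - 7/2, - 1,14, 76, 85]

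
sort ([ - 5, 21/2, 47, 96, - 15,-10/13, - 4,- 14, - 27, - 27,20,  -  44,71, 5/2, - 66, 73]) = [ - 66, - 44, - 27, - 27, - 15, - 14, - 5, - 4, - 10/13, 5/2,21/2, 20,47, 71, 73,96]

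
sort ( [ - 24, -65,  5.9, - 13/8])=[ - 65, -24, - 13/8, 5.9]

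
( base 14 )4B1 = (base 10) 939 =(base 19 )2b8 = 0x3AB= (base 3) 1021210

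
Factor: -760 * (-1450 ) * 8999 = 9916898000 = 2^4 * 5^3 * 19^1 * 29^1 * 8999^1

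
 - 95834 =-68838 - 26996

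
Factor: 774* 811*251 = 2^1*3^2*43^1*251^1 * 811^1 = 157556214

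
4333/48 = 4333/48 =90.27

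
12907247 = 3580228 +9327019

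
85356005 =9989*8545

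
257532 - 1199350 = - 941818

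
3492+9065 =12557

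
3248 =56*58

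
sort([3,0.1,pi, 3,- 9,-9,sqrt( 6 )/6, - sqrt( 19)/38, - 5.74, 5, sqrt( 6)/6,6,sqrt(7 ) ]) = [ - 9, - 9 , -5.74,-sqrt (19)/38,  0.1,sqrt(6 ) /6 , sqrt(6)/6, sqrt(7 ), 3,3, pi,5,6 ]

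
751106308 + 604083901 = 1355190209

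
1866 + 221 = 2087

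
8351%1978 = 439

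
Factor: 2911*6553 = 19075783=41^1*71^1*6553^1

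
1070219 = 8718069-7647850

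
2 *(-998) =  - 1996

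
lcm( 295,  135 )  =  7965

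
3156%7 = 6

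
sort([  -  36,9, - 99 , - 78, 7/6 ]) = [- 99, - 78,- 36,7/6,9 ] 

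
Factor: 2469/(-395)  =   - 3^1*5^(-1 )*79^(-1)*823^1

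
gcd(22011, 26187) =87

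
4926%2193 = 540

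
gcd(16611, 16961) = 7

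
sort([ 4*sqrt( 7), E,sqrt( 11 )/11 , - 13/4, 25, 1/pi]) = [-13/4,sqrt (11 )/11,  1/pi, E,4*sqrt( 7 ),  25]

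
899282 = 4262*211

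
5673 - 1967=3706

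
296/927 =296/927 = 0.32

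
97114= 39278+57836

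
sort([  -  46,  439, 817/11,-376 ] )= [ - 376,  -  46, 817/11,439]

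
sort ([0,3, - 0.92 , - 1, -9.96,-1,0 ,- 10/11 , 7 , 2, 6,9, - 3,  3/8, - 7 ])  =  [ - 9.96, - 7, - 3, - 1 ,  -  1, - 0.92, - 10/11,  0,0,3/8 , 2 , 3,6,7,9] 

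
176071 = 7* 25153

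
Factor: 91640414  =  2^1*45820207^1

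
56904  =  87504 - 30600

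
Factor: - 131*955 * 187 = -5^1*11^1*17^1 * 131^1*191^1 =-23394635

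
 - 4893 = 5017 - 9910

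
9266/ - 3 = -9266/3 = - 3088.67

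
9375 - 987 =8388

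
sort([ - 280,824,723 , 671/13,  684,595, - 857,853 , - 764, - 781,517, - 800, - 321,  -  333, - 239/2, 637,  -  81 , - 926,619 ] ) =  [ - 926, - 857, - 800, - 781, - 764, - 333, - 321, - 280, -239/2, - 81,671/13, 517 , 595, 619 , 637,684, 723,824,  853 ] 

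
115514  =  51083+64431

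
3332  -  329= 3003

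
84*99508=8358672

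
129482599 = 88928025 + 40554574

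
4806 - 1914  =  2892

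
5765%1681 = 722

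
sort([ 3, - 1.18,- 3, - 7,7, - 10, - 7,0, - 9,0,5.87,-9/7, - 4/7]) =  [ - 10, - 9 , - 7, - 7, - 3, - 9/7, - 1.18, - 4/7,0, 0,3, 5.87,7]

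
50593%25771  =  24822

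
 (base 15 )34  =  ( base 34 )1F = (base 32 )1H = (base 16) 31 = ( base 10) 49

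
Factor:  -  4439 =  - 23^1*193^1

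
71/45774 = 71/45774 = 0.00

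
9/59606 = 9/59606 = 0.00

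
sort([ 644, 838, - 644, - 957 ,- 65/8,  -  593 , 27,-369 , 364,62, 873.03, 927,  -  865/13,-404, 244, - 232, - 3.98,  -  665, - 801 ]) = [ - 957, - 801 , - 665, - 644, - 593 , - 404, - 369,-232,-865/13, - 65/8 ,  -  3.98, 27, 62, 244,364, 644,  838, 873.03, 927]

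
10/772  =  5/386 = 0.01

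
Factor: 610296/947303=2^3*3^1  *  7^( - 1 )*59^1*431^1 * 135329^(  -  1)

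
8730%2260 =1950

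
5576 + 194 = 5770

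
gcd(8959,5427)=1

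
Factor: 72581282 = 2^1*36290641^1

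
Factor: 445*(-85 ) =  - 37825=- 5^2*17^1*89^1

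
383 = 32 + 351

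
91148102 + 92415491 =183563593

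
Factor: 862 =2^1 * 431^1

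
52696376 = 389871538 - 337175162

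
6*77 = 462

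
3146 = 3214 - 68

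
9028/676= 2257/169= 13.36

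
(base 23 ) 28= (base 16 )36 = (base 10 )54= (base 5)204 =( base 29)1P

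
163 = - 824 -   -  987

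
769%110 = 109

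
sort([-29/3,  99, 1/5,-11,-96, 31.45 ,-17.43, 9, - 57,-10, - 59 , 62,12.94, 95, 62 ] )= [-96, - 59, -57,-17.43,-11,-10, - 29/3, 1/5,9, 12.94, 31.45, 62, 62, 95, 99 ]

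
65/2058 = 65/2058 = 0.03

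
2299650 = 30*76655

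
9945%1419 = 12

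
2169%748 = 673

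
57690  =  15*3846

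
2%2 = 0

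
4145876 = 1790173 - - 2355703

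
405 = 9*45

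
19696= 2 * 9848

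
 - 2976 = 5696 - 8672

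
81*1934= 156654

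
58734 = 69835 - 11101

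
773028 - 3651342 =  - 2878314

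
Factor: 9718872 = 2^3*3^1*31^1*13063^1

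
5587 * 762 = 4257294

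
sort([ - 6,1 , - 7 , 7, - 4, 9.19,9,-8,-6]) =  [ - 8, - 7,-6,-6, - 4, 1,7, 9 , 9.19 ] 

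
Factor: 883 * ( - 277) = - 244591 = -277^1*883^1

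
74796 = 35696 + 39100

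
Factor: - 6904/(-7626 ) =2^2*3^ ( - 1)*31^( - 1)*41^( -1 )*863^1 = 3452/3813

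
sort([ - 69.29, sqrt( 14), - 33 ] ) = [ - 69.29 , - 33, sqrt( 14)] 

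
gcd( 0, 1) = 1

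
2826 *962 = 2718612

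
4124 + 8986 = 13110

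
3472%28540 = 3472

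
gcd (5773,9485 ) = 1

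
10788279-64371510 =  - 53583231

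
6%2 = 0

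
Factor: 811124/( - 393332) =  - 202781/98333  =  -107^(-1)*199^1*919^( - 1)*1019^1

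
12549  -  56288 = - 43739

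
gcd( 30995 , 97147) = 1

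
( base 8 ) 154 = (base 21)53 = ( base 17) 66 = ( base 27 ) 40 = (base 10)108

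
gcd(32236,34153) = 1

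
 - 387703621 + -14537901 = -402241522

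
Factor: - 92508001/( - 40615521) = 3^( - 1 )*19^( - 1)*23^1*43^( - 1)*73^( - 1)*227^( - 1 )*4022087^1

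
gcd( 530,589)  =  1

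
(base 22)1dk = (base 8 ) 1426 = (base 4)30112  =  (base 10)790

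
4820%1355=755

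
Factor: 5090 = 2^1*5^1*509^1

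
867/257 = 3+96/257 =3.37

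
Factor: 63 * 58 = 3654 = 2^1*3^2*  7^1*29^1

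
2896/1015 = 2 + 866/1015  =  2.85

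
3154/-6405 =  - 3154/6405 = -0.49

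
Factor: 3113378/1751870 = 1556689/875935 = 5^(-1)* 19^1*239^( - 1)*733^(-1)*81931^1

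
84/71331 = 28/23777 = 0.00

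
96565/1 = 96565 =96565.00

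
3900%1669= 562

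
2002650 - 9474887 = - 7472237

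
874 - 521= 353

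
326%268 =58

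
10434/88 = 5217/44  =  118.57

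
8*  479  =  3832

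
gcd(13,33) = 1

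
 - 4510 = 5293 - 9803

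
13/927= 13/927 =0.01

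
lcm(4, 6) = 12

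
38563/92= 419 + 15/92  =  419.16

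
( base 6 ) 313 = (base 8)165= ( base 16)75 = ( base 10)117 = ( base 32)3l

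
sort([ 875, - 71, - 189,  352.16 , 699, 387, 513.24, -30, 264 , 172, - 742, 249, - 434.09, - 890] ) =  [ - 890, - 742,  -  434.09,-189,-71, - 30,172, 249, 264,352.16, 387, 513.24, 699, 875 ]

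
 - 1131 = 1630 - 2761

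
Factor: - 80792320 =- 2^8*5^1 * 7^1 * 71^1*127^1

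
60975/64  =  60975/64 = 952.73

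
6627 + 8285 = 14912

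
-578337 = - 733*789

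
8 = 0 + 8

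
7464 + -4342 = 3122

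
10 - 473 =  - 463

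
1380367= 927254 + 453113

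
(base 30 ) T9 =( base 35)P4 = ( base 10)879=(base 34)pt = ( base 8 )1557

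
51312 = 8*6414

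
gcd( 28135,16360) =5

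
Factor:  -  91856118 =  - 2^1* 3^1*61^1*113^1 * 2221^1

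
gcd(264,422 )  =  2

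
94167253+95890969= 190058222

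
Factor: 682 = 2^1*11^1*31^1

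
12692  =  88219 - 75527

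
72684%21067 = 9483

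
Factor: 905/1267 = 5/7 = 5^1 * 7^(-1 )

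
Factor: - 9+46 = 37 = 37^1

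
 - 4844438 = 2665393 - 7509831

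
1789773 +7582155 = 9371928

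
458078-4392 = 453686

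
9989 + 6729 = 16718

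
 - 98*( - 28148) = 2758504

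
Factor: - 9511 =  - 9511^1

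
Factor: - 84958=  - 2^1 * 107^1*397^1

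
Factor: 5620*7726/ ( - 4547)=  - 43420120/4547 = - 2^3*5^1*281^1*3863^1 * 4547^( - 1)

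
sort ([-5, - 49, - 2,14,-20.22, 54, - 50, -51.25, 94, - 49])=[ - 51.25, - 50 , - 49 , - 49, - 20.22, - 5, - 2, 14 , 54, 94 ] 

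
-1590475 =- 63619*25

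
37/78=37/78 = 0.47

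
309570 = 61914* 5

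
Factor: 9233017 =37^1*249541^1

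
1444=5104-3660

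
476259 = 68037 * 7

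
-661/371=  - 661/371 = - 1.78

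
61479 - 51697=9782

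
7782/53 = 7782/53 = 146.83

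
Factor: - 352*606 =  - 213312 =-2^6*3^1 *11^1*101^1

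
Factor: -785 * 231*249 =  - 3^2*5^1*7^1*11^1*83^1*157^1 = -45152415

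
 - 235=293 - 528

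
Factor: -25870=  -  2^1*5^1*13^1*199^1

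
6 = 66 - 60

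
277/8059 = 277/8059 = 0.03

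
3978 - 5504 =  -1526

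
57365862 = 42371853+14994009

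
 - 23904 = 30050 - 53954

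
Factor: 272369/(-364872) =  - 2^( - 3)*3^(  -  1 )*23^(-1)*661^( - 1 )*272369^1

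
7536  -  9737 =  - 2201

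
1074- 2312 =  - 1238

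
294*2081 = 611814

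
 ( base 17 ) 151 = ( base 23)g7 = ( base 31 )C3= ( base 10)375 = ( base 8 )567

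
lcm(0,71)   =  0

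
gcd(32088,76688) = 8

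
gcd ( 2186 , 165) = 1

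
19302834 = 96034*201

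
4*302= 1208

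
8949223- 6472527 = 2476696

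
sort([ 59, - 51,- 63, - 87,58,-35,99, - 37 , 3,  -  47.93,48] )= [  -  87,-63, - 51,  -  47.93,-37, - 35  ,  3,48,  58,59,99] 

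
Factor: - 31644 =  - 2^2*3^3*293^1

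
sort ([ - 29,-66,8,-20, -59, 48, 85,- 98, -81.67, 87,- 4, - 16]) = [ - 98, - 81.67, - 66, - 59, - 29, - 20,- 16,-4, 8, 48,85,87 ]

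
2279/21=108 + 11/21 = 108.52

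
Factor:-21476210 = -2^1*5^1*7^2*41^1*1069^1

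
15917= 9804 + 6113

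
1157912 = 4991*232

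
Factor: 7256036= 2^2*1327^1*1367^1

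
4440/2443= 1 + 1997/2443 =1.82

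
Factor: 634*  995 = 2^1*5^1*199^1*317^1  =  630830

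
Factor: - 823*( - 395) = 5^1*79^1*823^1= 325085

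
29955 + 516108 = 546063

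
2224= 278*8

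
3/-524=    - 3/524 =- 0.01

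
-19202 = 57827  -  77029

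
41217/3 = 13739= 13739.00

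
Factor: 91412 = 2^2* 22853^1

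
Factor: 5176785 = 3^1 * 5^1*563^1*613^1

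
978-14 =964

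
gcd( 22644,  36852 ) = 444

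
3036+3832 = 6868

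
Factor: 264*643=169752 = 2^3*3^1*11^1*643^1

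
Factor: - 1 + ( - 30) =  -31^1=- 31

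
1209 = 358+851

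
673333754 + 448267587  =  1121601341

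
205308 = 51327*4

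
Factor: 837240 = 2^3*3^1*5^1*6977^1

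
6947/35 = 6947/35 = 198.49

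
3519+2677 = 6196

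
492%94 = 22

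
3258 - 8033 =  -  4775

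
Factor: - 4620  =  -2^2*3^1*5^1*7^1*11^1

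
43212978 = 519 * 83262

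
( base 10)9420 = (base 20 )13B0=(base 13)4398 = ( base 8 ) 22314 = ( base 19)171F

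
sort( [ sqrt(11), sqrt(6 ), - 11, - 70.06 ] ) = [ - 70.06, -11,sqrt( 6) , sqrt ( 11)] 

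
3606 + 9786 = 13392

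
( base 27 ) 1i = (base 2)101101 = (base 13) 36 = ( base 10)45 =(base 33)1C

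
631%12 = 7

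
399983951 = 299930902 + 100053049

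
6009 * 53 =318477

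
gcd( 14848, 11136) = 3712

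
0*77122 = 0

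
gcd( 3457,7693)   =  1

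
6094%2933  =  228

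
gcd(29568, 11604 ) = 12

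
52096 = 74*704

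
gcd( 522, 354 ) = 6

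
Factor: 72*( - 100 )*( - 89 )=640800 = 2^5*3^2*5^2*89^1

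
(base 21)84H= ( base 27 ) 4qb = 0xe2d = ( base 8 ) 7055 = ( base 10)3629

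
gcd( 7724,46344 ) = 7724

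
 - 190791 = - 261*731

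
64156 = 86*746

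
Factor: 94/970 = 47/485 = 5^(-1 )*47^1*97^( - 1)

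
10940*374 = 4091560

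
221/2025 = 221/2025 = 0.11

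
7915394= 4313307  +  3602087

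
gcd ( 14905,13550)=1355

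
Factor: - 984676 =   -  2^2 * 7^1*11^1 * 23^1* 139^1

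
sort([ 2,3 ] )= [2, 3]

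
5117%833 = 119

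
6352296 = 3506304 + 2845992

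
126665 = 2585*49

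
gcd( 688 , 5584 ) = 16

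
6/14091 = 2/4697 = 0.00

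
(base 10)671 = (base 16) 29f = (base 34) JP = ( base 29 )N4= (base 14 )35D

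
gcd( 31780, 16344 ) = 908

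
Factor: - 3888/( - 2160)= 3^2*5^( - 1 ) = 9/5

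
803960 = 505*1592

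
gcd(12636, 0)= 12636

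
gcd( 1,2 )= 1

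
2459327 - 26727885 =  - 24268558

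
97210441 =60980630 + 36229811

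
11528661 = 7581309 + 3947352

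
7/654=7/654 = 0.01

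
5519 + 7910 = 13429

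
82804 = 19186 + 63618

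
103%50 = 3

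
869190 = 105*8278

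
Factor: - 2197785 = - 3^1*5^1*146519^1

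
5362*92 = 493304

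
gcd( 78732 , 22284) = 36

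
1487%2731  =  1487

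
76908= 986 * 78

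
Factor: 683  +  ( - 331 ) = 352=2^5 * 11^1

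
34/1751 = 2/103 = 0.02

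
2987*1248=3727776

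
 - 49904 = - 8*6238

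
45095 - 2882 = 42213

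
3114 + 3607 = 6721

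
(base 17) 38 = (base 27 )25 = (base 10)59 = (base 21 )2h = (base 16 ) 3B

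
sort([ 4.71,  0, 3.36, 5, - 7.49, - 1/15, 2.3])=[  -  7.49,-1/15,0,2.3, 3.36, 4.71,5 ]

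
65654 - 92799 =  - 27145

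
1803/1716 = 1 + 29/572 = 1.05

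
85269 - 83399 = 1870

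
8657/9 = 961 + 8/9 = 961.89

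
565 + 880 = 1445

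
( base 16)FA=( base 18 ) DG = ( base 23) AK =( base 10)250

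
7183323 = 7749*927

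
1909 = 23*83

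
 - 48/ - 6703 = 48/6703 = 0.01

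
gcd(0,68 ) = 68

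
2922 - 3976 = - 1054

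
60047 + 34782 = 94829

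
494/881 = 494/881 = 0.56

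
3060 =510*6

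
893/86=10+33/86 = 10.38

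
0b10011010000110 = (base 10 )9862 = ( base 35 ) 81R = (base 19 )1861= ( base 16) 2686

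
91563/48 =1907 + 9/16 = 1907.56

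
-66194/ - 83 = 66194/83 = 797.52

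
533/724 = 533/724 =0.74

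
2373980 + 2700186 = 5074166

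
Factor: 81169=11^1*47^1*157^1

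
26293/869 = 26293/869 = 30.26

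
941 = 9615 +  - 8674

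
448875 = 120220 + 328655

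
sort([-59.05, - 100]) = [ - 100, - 59.05] 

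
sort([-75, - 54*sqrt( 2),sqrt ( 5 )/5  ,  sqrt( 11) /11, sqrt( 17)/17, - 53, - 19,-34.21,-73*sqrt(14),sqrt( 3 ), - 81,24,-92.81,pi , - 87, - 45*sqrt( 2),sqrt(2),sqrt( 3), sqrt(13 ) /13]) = [ - 73 * sqrt( 14 ),  -  92.81, - 87,-81, - 54 * sqrt ( 2 ), - 75, - 45*sqrt( 2 ),-53,-34.21,-19, sqrt( 17 ) /17, sqrt(13 )/13,  sqrt( 11 )/11,  sqrt( 5)/5,sqrt (2 ),sqrt( 3), sqrt( 3), pi,24 ]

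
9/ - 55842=- 3/18614 = - 0.00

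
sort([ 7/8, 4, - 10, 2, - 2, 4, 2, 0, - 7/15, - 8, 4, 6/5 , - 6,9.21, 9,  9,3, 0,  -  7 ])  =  [ - 10, - 8, - 7, - 6, - 2, - 7/15, 0, 0, 7/8, 6/5,  2,  2, 3 , 4,4,4, 9, 9,9.21]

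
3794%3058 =736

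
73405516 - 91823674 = - 18418158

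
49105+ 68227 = 117332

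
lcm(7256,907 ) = 7256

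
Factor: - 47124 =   -  2^2*3^2 * 7^1 * 11^1*17^1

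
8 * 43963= 351704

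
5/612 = 5/612 = 0.01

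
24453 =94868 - 70415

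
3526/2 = 1763  =  1763.00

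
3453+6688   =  10141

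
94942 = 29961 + 64981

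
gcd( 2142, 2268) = 126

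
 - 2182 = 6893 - 9075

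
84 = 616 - 532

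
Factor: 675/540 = 2^( -2)*5^1 = 5/4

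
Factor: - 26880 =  - 2^8*3^1 * 5^1*7^1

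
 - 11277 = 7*( - 1611 ) 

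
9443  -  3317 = 6126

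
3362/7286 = 1681/3643 = 0.46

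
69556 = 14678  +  54878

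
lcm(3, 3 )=3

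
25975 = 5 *5195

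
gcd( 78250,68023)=1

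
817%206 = 199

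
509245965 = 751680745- 242434780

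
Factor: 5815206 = 2^1*3^3*113^1 * 953^1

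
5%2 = 1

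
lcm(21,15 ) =105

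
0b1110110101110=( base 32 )7de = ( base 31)7s3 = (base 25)C3N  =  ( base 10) 7598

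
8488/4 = 2122 = 2122.00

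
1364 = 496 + 868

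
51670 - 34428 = 17242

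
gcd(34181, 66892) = 7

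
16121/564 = 343/12 = 28.58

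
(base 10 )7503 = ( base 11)5701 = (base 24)D0F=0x1d4f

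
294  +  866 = 1160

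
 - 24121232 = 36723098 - 60844330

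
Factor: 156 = 2^2*3^1*13^1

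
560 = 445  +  115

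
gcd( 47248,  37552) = 16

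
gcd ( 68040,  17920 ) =280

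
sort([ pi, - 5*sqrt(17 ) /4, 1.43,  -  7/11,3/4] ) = [ - 5*sqrt(17 ) /4, - 7/11,3/4,1.43,pi]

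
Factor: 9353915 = 5^1 * 1870783^1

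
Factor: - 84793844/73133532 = - 21198461/18283383 = - 3^( - 2) * 113^1*187597^1 * 2031487^( - 1)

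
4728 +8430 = 13158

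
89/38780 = 89/38780 = 0.00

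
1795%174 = 55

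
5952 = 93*64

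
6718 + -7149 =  - 431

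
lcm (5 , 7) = 35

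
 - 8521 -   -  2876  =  - 5645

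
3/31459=3/31459 =0.00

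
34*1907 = 64838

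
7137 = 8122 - 985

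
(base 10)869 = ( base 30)st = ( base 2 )1101100101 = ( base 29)10S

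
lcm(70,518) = 2590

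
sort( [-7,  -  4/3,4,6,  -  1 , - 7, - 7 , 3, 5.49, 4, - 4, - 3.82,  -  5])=[  -  7, - 7, - 7,-5, - 4,-3.82, - 4/3,-1, 3,  4, 4,  5.49,  6]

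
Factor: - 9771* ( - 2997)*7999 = 234240212313 = 3^5*19^1 * 37^1*421^1*3257^1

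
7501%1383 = 586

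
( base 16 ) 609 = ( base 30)1LF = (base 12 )A89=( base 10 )1545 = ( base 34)1bf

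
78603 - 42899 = 35704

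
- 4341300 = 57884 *( - 75)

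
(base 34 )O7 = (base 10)823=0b1100110111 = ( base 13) 4B4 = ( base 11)689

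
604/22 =27 + 5/11 = 27.45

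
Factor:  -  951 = -3^1*317^1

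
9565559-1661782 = 7903777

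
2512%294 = 160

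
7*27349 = 191443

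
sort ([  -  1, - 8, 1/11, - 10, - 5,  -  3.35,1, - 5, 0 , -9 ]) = [ - 10,  -  9 ,- 8,  -  5,-5, - 3.35, - 1, 0, 1/11, 1 ] 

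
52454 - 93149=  - 40695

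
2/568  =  1/284= 0.00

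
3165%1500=165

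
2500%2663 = 2500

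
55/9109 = 55/9109 = 0.01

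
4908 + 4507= 9415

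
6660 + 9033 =15693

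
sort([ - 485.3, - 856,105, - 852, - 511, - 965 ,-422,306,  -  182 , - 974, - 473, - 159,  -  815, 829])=[ - 974, - 965,-856,-852 , - 815 , - 511, - 485.3,  -  473, - 422,  -  182,-159,  105,  306, 829 ] 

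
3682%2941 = 741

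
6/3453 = 2/1151= 0.00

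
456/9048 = 19/377 = 0.05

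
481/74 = 6+ 1/2  =  6.50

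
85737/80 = 85737/80 = 1071.71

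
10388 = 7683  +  2705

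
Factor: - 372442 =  - 2^1*7^1*37^1 * 719^1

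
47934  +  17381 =65315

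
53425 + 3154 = 56579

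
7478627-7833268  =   - 354641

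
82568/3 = 27522 + 2/3 =27522.67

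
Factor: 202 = 2^1* 101^1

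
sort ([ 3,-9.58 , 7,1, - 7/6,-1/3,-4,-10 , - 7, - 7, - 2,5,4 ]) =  [ - 10 ,-9.58,-7, - 7, - 4, - 2,- 7/6, - 1/3,  1, 3,4,5, 7]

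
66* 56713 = 3743058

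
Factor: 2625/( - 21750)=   -  2^( - 1)*7^1* 29^( - 1)  =  -7/58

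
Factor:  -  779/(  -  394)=2^ ( - 1 ) * 19^1*41^1*197^( - 1)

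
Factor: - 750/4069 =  - 2^1*3^1 * 5^3*13^( - 1)*313^( - 1)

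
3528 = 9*392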